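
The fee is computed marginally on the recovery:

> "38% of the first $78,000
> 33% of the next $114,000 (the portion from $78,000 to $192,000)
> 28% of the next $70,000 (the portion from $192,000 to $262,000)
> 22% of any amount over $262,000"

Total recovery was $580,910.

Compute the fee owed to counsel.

$157,020.20

First $78,000 at 38% = $29,640.00
Next $114,000 at 33% = $37,620.00
Next $70,000 at 28% = $19,600.00
Remaining $318,910 at 22% = $70,160.20
Fee: $29,640.00 + $37,620.00 + $19,600.00 + $70,160.20 = $157,020.20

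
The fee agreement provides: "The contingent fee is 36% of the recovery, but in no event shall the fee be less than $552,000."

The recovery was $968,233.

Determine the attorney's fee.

$552,000.00

36% of $968,233 = $348,563.88
That is below the $552,000 minimum, so the minimum applies.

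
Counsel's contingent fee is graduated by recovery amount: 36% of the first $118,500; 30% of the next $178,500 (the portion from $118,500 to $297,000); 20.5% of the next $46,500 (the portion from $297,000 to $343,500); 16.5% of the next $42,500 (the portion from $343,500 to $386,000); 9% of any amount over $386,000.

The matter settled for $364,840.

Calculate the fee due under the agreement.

First $118,500 at 36% = $42,660.00
Next $178,500 at 30% = $53,550.00
Next $46,500 at 20.5% = $9,532.50
Remaining $21,340 at 16.5% = $3,521.10
Fee: $42,660.00 + $53,550.00 + $9,532.50 + $3,521.10 = $109,263.60

$109,263.60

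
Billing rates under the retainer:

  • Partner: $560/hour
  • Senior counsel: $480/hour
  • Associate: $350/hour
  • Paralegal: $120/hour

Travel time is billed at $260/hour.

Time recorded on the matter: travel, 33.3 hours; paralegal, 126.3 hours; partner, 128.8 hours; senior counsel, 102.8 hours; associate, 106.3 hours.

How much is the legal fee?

$182,491.00

Partner: 128.8 × $560 = $72,128.00
Senior counsel: 102.8 × $480 = $49,344.00
Associate: 106.3 × $350 = $37,205.00
Paralegal: 126.3 × $120 = $15,156.00
Subtotal: $72,128.00 + $49,344.00 + $37,205.00 + $15,156.00 = $173,833.00
Travel: 33.3 × $260 = $8,658.00
Total: $173,833.00 + $8,658.00 = $182,491.00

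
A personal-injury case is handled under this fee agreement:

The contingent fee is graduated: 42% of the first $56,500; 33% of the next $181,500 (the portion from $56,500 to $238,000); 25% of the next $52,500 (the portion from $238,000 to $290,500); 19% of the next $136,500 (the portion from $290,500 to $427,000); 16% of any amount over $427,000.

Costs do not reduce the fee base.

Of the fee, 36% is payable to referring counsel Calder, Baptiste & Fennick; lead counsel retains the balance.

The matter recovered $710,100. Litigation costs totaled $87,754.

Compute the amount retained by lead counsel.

Fee base is the gross recovery, $710,100; costs are reimbursed separately.
First $56,500 at 42% = $23,730.00
Next $181,500 at 33% = $59,895.00
Next $52,500 at 25% = $13,125.00
Next $136,500 at 19% = $25,935.00
Remaining $283,100 at 16% = $45,296.00
Fee: $23,730.00 + $59,895.00 + $13,125.00 + $25,935.00 + $45,296.00 = $167,981.00
Referral share: 36% of $167,981.00 = $60,473.16; lead counsel retains $167,981.00 − $60,473.16 = $107,507.84.

$107,507.84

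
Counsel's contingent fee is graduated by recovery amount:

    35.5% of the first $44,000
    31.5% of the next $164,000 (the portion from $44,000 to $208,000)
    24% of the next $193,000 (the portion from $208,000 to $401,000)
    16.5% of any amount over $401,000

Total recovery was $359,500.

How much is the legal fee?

$103,640.00

First $44,000 at 35.5% = $15,620.00
Next $164,000 at 31.5% = $51,660.00
Remaining $151,500 at 24% = $36,360.00
Fee: $15,620.00 + $51,660.00 + $36,360.00 = $103,640.00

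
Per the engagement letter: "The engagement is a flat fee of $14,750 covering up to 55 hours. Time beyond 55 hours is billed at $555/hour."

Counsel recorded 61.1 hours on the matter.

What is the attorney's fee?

Flat fee: $14,750.00
Excess hours: 61.1 − 55 = 6.1
Overrun: 6.1 × $555 = $3,385.50
Total: $14,750.00 + $3,385.50 = $18,135.50

$18,135.50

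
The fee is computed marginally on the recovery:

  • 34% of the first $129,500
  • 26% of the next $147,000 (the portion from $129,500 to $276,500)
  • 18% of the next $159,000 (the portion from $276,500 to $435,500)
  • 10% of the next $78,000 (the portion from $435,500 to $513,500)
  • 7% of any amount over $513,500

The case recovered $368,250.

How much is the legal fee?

$98,765.00

First $129,500 at 34% = $44,030.00
Next $147,000 at 26% = $38,220.00
Remaining $91,750 at 18% = $16,515.00
Fee: $44,030.00 + $38,220.00 + $16,515.00 = $98,765.00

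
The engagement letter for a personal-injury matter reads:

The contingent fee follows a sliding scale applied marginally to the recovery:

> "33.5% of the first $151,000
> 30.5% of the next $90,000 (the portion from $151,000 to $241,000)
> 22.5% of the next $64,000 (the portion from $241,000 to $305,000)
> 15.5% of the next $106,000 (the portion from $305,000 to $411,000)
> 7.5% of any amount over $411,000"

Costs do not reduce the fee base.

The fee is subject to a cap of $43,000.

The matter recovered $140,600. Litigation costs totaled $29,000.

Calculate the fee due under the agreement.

Fee base is the gross recovery, $140,600; costs are reimbursed separately.
First $140,600 at 33.5% = $47,101.00
$47,101.00 exceeds the $43,000 cap, so the fee is capped at $43,000.00.

$43,000.00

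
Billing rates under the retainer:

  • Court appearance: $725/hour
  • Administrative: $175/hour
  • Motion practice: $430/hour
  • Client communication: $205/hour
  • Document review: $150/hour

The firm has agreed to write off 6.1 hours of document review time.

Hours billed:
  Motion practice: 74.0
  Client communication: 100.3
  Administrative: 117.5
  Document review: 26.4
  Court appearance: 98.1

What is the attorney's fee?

$147,111.50

Court appearance: 98.1 × $725 = $71,122.50
Administrative: 117.5 × $175 = $20,562.50
Motion practice: 74.0 × $430 = $31,820.00
Client communication: 100.3 × $205 = $20,561.50
Document review: 26.4 × $150 = $3,960.00
Subtotal: $148,026.50
Write-off: 6.1 × $150 = $915.00
Total: $148,026.50 − $915.00 = $147,111.50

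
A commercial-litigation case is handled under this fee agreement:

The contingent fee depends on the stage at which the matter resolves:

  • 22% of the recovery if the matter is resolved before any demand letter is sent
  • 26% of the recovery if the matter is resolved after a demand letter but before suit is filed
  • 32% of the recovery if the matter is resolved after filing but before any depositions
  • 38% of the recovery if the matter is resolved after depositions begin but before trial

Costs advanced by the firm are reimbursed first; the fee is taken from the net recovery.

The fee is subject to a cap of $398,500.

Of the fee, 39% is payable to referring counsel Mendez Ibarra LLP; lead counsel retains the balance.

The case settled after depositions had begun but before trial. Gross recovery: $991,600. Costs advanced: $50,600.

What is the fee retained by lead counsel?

Fee base (net of costs): $991,600 − $50,600 = $941,000
The matter settled after depositions had begun but before trial, so the 38% rate applies.
$941,000 × 38% = $357,580.00
$357,580.00 is under the $398,500 cap.
Referral share: 39% of $357,580.00 = $139,456.20; lead counsel retains $357,580.00 − $139,456.20 = $218,123.80.

$218,123.80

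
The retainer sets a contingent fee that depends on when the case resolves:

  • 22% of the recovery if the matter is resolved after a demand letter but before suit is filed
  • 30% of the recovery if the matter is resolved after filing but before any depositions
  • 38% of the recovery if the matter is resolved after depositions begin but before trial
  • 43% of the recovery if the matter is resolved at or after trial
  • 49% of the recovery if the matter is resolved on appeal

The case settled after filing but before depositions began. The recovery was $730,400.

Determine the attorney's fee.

The matter settled after filing but before depositions began, so the 30% rate applies.
$730,400 × 30% = $219,120.00

$219,120.00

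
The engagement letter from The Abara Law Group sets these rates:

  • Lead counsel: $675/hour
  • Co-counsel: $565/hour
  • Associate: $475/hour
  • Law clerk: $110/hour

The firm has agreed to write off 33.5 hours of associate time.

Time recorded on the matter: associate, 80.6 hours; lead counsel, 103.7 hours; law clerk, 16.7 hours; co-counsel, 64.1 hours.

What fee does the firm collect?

$130,423.50

Lead counsel: 103.7 × $675 = $69,997.50
Co-counsel: 64.1 × $565 = $36,216.50
Associate: 80.6 × $475 = $38,285.00
Law clerk: 16.7 × $110 = $1,837.00
Subtotal: $146,336.00
Write-off: 33.5 × $475 = $15,912.50
Total: $146,336.00 − $15,912.50 = $130,423.50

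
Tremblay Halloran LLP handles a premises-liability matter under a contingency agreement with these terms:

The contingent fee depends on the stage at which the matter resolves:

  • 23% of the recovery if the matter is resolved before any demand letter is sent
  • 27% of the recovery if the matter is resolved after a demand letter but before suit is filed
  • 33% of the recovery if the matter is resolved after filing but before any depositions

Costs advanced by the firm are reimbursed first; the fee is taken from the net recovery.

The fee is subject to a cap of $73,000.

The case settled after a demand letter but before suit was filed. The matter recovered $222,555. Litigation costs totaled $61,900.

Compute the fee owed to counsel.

$43,376.85

Fee base (net of costs): $222,555 − $61,900 = $160,655
The matter settled after a demand letter but before suit was filed, so the 27% rate applies.
$160,655 × 27% = $43,376.85
$43,376.85 is under the $73,000 cap.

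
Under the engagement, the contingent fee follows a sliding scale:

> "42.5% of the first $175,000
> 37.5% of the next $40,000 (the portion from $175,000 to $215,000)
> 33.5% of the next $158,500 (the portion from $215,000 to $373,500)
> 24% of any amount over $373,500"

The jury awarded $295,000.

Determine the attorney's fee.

$116,175.00

First $175,000 at 42.5% = $74,375.00
Next $40,000 at 37.5% = $15,000.00
Remaining $80,000 at 33.5% = $26,800.00
Fee: $74,375.00 + $15,000.00 + $26,800.00 = $116,175.00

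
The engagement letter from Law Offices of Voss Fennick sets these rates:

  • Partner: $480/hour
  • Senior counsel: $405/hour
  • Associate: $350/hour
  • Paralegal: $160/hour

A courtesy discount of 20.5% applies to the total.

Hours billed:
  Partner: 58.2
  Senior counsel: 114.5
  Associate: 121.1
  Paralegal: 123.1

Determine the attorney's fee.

$108,429.65

Partner: 58.2 × $480 = $27,936.00
Senior counsel: 114.5 × $405 = $46,372.50
Associate: 121.1 × $350 = $42,385.00
Paralegal: 123.1 × $160 = $19,696.00
Subtotal: $136,389.50
Less 20.5% discount: −$27,959.85
Total: $136,389.50 − $27,959.85 = $108,429.65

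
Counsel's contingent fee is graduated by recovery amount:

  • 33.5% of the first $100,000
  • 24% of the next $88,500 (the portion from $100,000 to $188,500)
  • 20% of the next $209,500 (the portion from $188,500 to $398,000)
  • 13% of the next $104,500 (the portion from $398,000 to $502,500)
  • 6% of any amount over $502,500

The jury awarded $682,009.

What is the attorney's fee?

$120,995.54

First $100,000 at 33.5% = $33,500.00
Next $88,500 at 24% = $21,240.00
Next $209,500 at 20% = $41,900.00
Next $104,500 at 13% = $13,585.00
Remaining $179,509 at 6% = $10,770.54
Fee: $33,500.00 + $21,240.00 + $41,900.00 + $13,585.00 + $10,770.54 = $120,995.54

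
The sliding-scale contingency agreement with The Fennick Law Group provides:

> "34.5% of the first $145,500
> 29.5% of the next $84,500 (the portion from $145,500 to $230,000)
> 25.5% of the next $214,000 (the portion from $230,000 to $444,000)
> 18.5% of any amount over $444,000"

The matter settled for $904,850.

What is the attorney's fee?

$214,952.25

First $145,500 at 34.5% = $50,197.50
Next $84,500 at 29.5% = $24,927.50
Next $214,000 at 25.5% = $54,570.00
Remaining $460,850 at 18.5% = $85,257.25
Fee: $50,197.50 + $24,927.50 + $54,570.00 + $85,257.25 = $214,952.25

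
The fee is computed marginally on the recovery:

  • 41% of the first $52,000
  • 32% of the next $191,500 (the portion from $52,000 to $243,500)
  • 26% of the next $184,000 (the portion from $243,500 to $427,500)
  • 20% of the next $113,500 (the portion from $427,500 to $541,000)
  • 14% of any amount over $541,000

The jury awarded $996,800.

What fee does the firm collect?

$216,952.00

First $52,000 at 41% = $21,320.00
Next $191,500 at 32% = $61,280.00
Next $184,000 at 26% = $47,840.00
Next $113,500 at 20% = $22,700.00
Remaining $455,800 at 14% = $63,812.00
Fee: $21,320.00 + $61,280.00 + $47,840.00 + $22,700.00 + $63,812.00 = $216,952.00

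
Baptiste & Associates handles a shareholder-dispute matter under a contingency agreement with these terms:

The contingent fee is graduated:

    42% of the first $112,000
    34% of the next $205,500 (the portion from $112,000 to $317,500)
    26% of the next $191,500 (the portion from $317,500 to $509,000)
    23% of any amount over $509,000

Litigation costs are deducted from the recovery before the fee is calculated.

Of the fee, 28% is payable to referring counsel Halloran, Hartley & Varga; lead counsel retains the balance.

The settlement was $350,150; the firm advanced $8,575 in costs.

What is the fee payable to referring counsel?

Fee base (net of costs): $350,150 − $8,575 = $341,575
First $112,000 at 42% = $47,040.00
Next $205,500 at 34% = $69,870.00
Remaining $24,075 at 26% = $6,259.50
Fee: $47,040.00 + $69,870.00 + $6,259.50 = $123,169.50
Referral share: 28% of $123,169.50 = $34,487.46; lead counsel retains $123,169.50 − $34,487.46 = $88,682.04.

$34,487.46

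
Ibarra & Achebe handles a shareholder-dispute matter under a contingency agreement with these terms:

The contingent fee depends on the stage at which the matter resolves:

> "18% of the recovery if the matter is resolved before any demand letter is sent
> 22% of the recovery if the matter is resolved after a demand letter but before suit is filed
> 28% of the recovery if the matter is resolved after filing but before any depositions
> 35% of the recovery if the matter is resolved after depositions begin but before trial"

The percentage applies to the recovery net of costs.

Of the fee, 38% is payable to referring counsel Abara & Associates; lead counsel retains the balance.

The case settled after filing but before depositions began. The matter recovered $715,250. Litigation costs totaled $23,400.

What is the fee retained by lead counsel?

Fee base (net of costs): $715,250 − $23,400 = $691,850
The matter settled after filing but before depositions began, so the 28% rate applies.
$691,850 × 28% = $193,718.00
Referral share: 38% of $193,718.00 = $73,612.84; lead counsel retains $193,718.00 − $73,612.84 = $120,105.16.

$120,105.16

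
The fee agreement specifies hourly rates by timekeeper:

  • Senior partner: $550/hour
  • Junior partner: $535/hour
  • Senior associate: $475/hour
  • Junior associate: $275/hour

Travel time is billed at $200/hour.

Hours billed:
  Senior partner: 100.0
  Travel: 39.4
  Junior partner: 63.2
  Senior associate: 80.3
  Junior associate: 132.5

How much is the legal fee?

Senior partner: 100.0 × $550 = $55,000.00
Junior partner: 63.2 × $535 = $33,812.00
Senior associate: 80.3 × $475 = $38,142.50
Junior associate: 132.5 × $275 = $36,437.50
Subtotal: $55,000.00 + $33,812.00 + $38,142.50 + $36,437.50 = $163,392.00
Travel: 39.4 × $200 = $7,880.00
Total: $163,392.00 + $7,880.00 = $171,272.00

$171,272.00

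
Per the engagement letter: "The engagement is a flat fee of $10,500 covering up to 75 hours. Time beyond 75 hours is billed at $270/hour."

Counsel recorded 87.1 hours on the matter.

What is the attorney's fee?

Flat fee: $10,500.00
Excess hours: 87.1 − 75 = 12.1
Overrun: 12.1 × $270 = $3,267.00
Total: $10,500.00 + $3,267.00 = $13,767.00

$13,767.00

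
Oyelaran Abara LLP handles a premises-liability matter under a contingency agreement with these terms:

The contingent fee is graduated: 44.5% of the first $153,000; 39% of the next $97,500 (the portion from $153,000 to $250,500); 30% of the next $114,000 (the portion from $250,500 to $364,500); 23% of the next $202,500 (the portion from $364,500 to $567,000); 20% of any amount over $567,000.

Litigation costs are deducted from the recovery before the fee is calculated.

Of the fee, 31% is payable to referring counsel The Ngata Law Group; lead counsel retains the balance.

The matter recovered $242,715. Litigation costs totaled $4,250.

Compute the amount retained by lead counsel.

Fee base (net of costs): $242,715 − $4,250 = $238,465
First $153,000 at 44.5% = $68,085.00
Remaining $85,465 at 39% = $33,331.35
Fee: $68,085.00 + $33,331.35 = $101,416.35
Referral share: 31% of $101,416.35 = $31,439.07; lead counsel retains $101,416.35 − $31,439.07 = $69,977.28.

$69,977.28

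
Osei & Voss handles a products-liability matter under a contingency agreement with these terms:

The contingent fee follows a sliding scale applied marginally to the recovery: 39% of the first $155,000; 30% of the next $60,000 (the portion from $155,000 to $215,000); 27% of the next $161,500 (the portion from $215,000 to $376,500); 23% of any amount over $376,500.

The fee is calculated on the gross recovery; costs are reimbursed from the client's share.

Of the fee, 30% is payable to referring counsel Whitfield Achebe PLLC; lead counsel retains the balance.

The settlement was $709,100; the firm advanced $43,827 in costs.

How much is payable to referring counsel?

Fee base is the gross recovery, $709,100; costs are reimbursed separately.
First $155,000 at 39% = $60,450.00
Next $60,000 at 30% = $18,000.00
Next $161,500 at 27% = $43,605.00
Remaining $332,600 at 23% = $76,498.00
Fee: $60,450.00 + $18,000.00 + $43,605.00 + $76,498.00 = $198,553.00
Referral share: 30% of $198,553.00 = $59,565.90; lead counsel retains $198,553.00 − $59,565.90 = $138,987.10.

$59,565.90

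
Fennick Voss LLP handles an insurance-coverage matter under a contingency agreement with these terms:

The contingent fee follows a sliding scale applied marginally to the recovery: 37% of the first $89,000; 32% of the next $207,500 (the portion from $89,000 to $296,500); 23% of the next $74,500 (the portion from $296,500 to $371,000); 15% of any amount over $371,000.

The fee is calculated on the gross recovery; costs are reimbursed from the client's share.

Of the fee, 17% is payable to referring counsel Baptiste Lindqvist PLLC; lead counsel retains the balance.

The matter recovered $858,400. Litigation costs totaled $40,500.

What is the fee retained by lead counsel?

$157,347.25

Fee base is the gross recovery, $858,400; costs are reimbursed separately.
First $89,000 at 37% = $32,930.00
Next $207,500 at 32% = $66,400.00
Next $74,500 at 23% = $17,135.00
Remaining $487,400 at 15% = $73,110.00
Fee: $32,930.00 + $66,400.00 + $17,135.00 + $73,110.00 = $189,575.00
Referral share: 17% of $189,575.00 = $32,227.75; lead counsel retains $189,575.00 − $32,227.75 = $157,347.25.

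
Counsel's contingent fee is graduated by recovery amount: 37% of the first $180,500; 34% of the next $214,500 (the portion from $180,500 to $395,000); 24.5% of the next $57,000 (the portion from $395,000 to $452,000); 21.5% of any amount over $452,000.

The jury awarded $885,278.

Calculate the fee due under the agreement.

$246,834.77

First $180,500 at 37% = $66,785.00
Next $214,500 at 34% = $72,930.00
Next $57,000 at 24.5% = $13,965.00
Remaining $433,278 at 21.5% = $93,154.77
Fee: $66,785.00 + $72,930.00 + $13,965.00 + $93,154.77 = $246,834.77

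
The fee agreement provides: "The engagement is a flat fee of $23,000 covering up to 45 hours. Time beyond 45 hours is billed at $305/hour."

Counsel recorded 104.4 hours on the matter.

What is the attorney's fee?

$41,117.00

Flat fee: $23,000.00
Excess hours: 104.4 − 45 = 59.4
Overrun: 59.4 × $305 = $18,117.00
Total: $23,000.00 + $18,117.00 = $41,117.00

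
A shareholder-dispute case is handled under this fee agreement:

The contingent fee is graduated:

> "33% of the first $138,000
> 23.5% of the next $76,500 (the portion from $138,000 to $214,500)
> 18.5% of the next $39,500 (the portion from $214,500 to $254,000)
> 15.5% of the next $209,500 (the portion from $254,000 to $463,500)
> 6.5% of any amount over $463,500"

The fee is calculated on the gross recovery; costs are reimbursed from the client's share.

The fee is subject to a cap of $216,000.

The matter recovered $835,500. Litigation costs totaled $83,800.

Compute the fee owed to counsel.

$127,477.50

Fee base is the gross recovery, $835,500; costs are reimbursed separately.
First $138,000 at 33% = $45,540.00
Next $76,500 at 23.5% = $17,977.50
Next $39,500 at 18.5% = $7,307.50
Next $209,500 at 15.5% = $32,472.50
Remaining $372,000 at 6.5% = $24,180.00
Fee: $45,540.00 + $17,977.50 + $7,307.50 + $32,472.50 + $24,180.00 = $127,477.50
$127,477.50 is under the $216,000 cap.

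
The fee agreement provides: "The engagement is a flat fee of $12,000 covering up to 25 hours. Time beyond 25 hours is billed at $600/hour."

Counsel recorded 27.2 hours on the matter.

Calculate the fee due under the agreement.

$13,320.00

Flat fee: $12,000.00
Excess hours: 27.2 − 25 = 2.2
Overrun: 2.2 × $600 = $1,320.00
Total: $12,000.00 + $1,320.00 = $13,320.00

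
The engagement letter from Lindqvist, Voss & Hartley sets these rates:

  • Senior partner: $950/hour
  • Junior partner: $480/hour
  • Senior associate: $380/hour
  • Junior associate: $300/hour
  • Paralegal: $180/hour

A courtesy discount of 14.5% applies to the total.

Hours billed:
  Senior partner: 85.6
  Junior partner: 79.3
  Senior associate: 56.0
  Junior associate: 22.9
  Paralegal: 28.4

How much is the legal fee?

$130,512.33

Senior partner: 85.6 × $950 = $81,320.00
Junior partner: 79.3 × $480 = $38,064.00
Senior associate: 56.0 × $380 = $21,280.00
Junior associate: 22.9 × $300 = $6,870.00
Paralegal: 28.4 × $180 = $5,112.00
Subtotal: $152,646.00
Less 14.5% discount: −$22,133.67
Total: $152,646.00 − $22,133.67 = $130,512.33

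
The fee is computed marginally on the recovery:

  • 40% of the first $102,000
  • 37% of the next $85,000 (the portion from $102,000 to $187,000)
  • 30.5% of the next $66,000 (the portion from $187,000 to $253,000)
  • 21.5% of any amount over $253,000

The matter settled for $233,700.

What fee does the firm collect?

First $102,000 at 40% = $40,800.00
Next $85,000 at 37% = $31,450.00
Remaining $46,700 at 30.5% = $14,243.50
Fee: $40,800.00 + $31,450.00 + $14,243.50 = $86,493.50

$86,493.50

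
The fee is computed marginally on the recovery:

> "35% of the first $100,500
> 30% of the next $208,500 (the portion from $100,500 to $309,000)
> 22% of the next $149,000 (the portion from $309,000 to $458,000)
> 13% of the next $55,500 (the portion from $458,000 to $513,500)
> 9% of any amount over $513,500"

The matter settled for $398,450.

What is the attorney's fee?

First $100,500 at 35% = $35,175.00
Next $208,500 at 30% = $62,550.00
Remaining $89,450 at 22% = $19,679.00
Fee: $35,175.00 + $62,550.00 + $19,679.00 = $117,404.00

$117,404.00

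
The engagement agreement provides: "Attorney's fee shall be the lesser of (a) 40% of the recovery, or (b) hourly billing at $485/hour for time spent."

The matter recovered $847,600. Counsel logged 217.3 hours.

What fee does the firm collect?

(a) 40% of $847,600 = $339,040.00
(b) 217.3 × $485 = $105,390.50
The lesser is (b): $105,390.50.

$105,390.50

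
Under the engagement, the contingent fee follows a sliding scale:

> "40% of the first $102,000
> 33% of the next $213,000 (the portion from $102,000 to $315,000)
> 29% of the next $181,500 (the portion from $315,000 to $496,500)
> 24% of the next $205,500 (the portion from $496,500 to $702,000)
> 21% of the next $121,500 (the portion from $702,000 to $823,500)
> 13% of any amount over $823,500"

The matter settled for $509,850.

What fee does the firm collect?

$166,929.00

First $102,000 at 40% = $40,800.00
Next $213,000 at 33% = $70,290.00
Next $181,500 at 29% = $52,635.00
Remaining $13,350 at 24% = $3,204.00
Fee: $40,800.00 + $70,290.00 + $52,635.00 + $3,204.00 = $166,929.00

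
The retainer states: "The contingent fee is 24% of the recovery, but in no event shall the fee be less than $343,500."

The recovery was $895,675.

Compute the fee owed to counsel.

24% of $895,675 = $214,962.00
That is below the $343,500 minimum, so the minimum applies.

$343,500.00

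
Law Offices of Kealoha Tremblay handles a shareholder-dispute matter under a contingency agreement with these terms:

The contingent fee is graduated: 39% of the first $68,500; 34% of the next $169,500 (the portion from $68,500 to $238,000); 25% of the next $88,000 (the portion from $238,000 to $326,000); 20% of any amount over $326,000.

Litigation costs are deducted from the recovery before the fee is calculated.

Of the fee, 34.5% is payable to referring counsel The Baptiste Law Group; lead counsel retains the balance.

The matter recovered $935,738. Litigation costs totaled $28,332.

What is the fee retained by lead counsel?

Fee base (net of costs): $935,738 − $28,332 = $907,406
First $68,500 at 39% = $26,715.00
Next $169,500 at 34% = $57,630.00
Next $88,000 at 25% = $22,000.00
Remaining $581,406 at 20% = $116,281.20
Fee: $26,715.00 + $57,630.00 + $22,000.00 + $116,281.20 = $222,626.20
Referral share: 34.5% of $222,626.20 = $76,806.04; lead counsel retains $222,626.20 − $76,806.04 = $145,820.16.

$145,820.16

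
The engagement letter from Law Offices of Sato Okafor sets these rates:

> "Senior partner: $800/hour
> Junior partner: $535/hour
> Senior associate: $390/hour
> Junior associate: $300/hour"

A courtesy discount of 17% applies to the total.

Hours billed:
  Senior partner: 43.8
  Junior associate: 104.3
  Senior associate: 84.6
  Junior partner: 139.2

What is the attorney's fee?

Senior partner: 43.8 × $800 = $35,040.00
Junior partner: 139.2 × $535 = $74,472.00
Senior associate: 84.6 × $390 = $32,994.00
Junior associate: 104.3 × $300 = $31,290.00
Subtotal: $173,796.00
Less 17% discount: −$29,545.32
Total: $173,796.00 − $29,545.32 = $144,250.68

$144,250.68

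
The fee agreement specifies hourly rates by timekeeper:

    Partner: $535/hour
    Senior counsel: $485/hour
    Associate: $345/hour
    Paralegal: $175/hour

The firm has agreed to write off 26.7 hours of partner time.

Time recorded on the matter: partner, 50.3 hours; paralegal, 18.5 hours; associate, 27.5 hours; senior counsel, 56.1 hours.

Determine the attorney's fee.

Partner: 50.3 × $535 = $26,910.50
Senior counsel: 56.1 × $485 = $27,208.50
Associate: 27.5 × $345 = $9,487.50
Paralegal: 18.5 × $175 = $3,237.50
Subtotal: $66,844.00
Write-off: 26.7 × $535 = $14,284.50
Total: $66,844.00 − $14,284.50 = $52,559.50

$52,559.50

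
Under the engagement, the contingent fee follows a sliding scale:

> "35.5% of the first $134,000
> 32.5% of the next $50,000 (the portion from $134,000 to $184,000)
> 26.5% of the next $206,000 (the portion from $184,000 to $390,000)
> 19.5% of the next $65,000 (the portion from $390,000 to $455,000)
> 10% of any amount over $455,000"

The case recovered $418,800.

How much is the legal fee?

$124,026.00

First $134,000 at 35.5% = $47,570.00
Next $50,000 at 32.5% = $16,250.00
Next $206,000 at 26.5% = $54,590.00
Remaining $28,800 at 19.5% = $5,616.00
Fee: $47,570.00 + $16,250.00 + $54,590.00 + $5,616.00 = $124,026.00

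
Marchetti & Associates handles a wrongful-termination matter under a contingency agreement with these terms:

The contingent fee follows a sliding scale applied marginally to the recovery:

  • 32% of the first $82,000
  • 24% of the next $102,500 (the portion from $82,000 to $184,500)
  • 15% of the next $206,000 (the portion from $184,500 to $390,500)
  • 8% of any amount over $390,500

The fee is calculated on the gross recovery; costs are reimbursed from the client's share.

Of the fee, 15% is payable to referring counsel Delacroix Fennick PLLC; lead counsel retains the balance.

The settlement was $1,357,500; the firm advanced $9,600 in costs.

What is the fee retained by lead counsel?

Fee base is the gross recovery, $1,357,500; costs are reimbursed separately.
First $82,000 at 32% = $26,240.00
Next $102,500 at 24% = $24,600.00
Next $206,000 at 15% = $30,900.00
Remaining $967,000 at 8% = $77,360.00
Fee: $26,240.00 + $24,600.00 + $30,900.00 + $77,360.00 = $159,100.00
Referral share: 15% of $159,100.00 = $23,865.00; lead counsel retains $159,100.00 − $23,865.00 = $135,235.00.

$135,235.00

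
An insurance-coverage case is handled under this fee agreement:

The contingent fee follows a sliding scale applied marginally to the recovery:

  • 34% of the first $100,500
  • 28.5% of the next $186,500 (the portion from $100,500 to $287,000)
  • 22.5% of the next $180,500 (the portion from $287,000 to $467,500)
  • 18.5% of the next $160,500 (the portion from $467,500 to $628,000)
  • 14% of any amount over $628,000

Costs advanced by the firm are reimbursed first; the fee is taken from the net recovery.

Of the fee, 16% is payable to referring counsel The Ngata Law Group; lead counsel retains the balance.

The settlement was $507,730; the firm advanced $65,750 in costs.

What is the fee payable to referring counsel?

$19,550.88

Fee base (net of costs): $507,730 − $65,750 = $441,980
First $100,500 at 34% = $34,170.00
Next $186,500 at 28.5% = $53,152.50
Remaining $154,980 at 22.5% = $34,870.50
Fee: $34,170.00 + $53,152.50 + $34,870.50 = $122,193.00
Referral share: 16% of $122,193.00 = $19,550.88; lead counsel retains $122,193.00 − $19,550.88 = $102,642.12.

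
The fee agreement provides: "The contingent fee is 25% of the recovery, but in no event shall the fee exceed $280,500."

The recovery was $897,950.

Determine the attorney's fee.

25% of $897,950 = $224,487.50
That is under the $280,500 cap.

$224,487.50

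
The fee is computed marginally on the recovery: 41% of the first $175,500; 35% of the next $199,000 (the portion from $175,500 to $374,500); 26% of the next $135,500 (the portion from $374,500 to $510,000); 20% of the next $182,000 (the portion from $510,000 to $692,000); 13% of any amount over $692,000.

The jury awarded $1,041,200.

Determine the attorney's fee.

First $175,500 at 41% = $71,955.00
Next $199,000 at 35% = $69,650.00
Next $135,500 at 26% = $35,230.00
Next $182,000 at 20% = $36,400.00
Remaining $349,200 at 13% = $45,396.00
Fee: $71,955.00 + $69,650.00 + $35,230.00 + $36,400.00 + $45,396.00 = $258,631.00

$258,631.00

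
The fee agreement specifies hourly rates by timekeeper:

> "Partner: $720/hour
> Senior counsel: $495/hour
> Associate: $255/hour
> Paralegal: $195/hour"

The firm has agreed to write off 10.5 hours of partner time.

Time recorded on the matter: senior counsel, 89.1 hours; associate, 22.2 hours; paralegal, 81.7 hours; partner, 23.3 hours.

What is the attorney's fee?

Partner: 23.3 × $720 = $16,776.00
Senior counsel: 89.1 × $495 = $44,104.50
Associate: 22.2 × $255 = $5,661.00
Paralegal: 81.7 × $195 = $15,931.50
Subtotal: $82,473.00
Write-off: 10.5 × $720 = $7,560.00
Total: $82,473.00 − $7,560.00 = $74,913.00

$74,913.00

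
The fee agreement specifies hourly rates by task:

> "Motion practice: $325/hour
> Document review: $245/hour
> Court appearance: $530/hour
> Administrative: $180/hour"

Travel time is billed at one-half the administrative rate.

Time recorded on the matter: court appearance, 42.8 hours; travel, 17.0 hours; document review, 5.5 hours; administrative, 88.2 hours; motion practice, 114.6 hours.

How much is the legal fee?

$78,682.50

Motion practice: 114.6 × $325 = $37,245.00
Document review: 5.5 × $245 = $1,347.50
Court appearance: 42.8 × $530 = $22,684.00
Administrative: 88.2 × $180 = $15,876.00
Subtotal: $37,245.00 + $1,347.50 + $22,684.00 + $15,876.00 = $77,152.50
Travel: 17.0 × ($180 ÷ 2) = 17.0 × $90.00 = $1,530.00
Total: $77,152.50 + $1,530.00 = $78,682.50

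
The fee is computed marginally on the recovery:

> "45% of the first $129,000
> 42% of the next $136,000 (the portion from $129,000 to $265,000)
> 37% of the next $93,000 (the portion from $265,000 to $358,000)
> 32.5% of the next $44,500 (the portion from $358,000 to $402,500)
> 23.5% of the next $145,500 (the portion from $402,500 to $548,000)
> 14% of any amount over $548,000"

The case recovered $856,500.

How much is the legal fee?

First $129,000 at 45% = $58,050.00
Next $136,000 at 42% = $57,120.00
Next $93,000 at 37% = $34,410.00
Next $44,500 at 32.5% = $14,462.50
Next $145,500 at 23.5% = $34,192.50
Remaining $308,500 at 14% = $43,190.00
Fee: $58,050.00 + $57,120.00 + $34,410.00 + $14,462.50 + $34,192.50 + $43,190.00 = $241,425.00

$241,425.00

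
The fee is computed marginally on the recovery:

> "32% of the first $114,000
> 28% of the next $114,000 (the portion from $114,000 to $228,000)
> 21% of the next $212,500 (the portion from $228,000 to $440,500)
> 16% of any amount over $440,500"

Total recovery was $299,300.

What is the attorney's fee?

$83,373.00

First $114,000 at 32% = $36,480.00
Next $114,000 at 28% = $31,920.00
Remaining $71,300 at 21% = $14,973.00
Fee: $36,480.00 + $31,920.00 + $14,973.00 = $83,373.00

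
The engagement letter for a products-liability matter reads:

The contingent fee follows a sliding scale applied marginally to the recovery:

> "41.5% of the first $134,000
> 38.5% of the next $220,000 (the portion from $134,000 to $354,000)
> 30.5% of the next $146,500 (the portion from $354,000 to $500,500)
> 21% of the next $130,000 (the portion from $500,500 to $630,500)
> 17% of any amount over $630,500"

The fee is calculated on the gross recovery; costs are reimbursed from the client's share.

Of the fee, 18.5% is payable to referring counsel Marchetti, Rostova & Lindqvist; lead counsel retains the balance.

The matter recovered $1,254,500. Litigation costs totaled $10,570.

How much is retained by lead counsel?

$259,473.59

Fee base is the gross recovery, $1,254,500; costs are reimbursed separately.
First $134,000 at 41.5% = $55,610.00
Next $220,000 at 38.5% = $84,700.00
Next $146,500 at 30.5% = $44,682.50
Next $130,000 at 21% = $27,300.00
Remaining $624,000 at 17% = $106,080.00
Fee: $55,610.00 + $84,700.00 + $44,682.50 + $27,300.00 + $106,080.00 = $318,372.50
Referral share: 18.5% of $318,372.50 = $58,898.91; lead counsel retains $318,372.50 − $58,898.91 = $259,473.59.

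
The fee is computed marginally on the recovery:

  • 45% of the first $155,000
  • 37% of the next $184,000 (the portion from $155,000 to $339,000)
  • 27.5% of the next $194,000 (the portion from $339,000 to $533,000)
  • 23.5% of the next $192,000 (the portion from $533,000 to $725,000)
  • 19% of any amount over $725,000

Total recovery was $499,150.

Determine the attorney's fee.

$181,871.25

First $155,000 at 45% = $69,750.00
Next $184,000 at 37% = $68,080.00
Remaining $160,150 at 27.5% = $44,041.25
Fee: $69,750.00 + $68,080.00 + $44,041.25 = $181,871.25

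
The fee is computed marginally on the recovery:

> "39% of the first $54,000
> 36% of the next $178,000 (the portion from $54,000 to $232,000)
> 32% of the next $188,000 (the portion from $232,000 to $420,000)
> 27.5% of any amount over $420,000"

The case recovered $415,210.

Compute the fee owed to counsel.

First $54,000 at 39% = $21,060.00
Next $178,000 at 36% = $64,080.00
Remaining $183,210 at 32% = $58,627.20
Fee: $21,060.00 + $64,080.00 + $58,627.20 = $143,767.20

$143,767.20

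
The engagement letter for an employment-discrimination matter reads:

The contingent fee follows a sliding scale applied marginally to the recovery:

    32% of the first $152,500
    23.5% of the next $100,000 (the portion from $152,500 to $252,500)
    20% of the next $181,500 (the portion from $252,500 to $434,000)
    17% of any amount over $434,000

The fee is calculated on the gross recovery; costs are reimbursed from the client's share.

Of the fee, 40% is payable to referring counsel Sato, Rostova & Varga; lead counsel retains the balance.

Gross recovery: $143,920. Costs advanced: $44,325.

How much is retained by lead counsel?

Fee base is the gross recovery, $143,920; costs are reimbursed separately.
First $143,920 at 32% = $46,054.40
Referral share: 40% of $46,054.40 = $18,421.76; lead counsel retains $46,054.40 − $18,421.76 = $27,632.64.

$27,632.64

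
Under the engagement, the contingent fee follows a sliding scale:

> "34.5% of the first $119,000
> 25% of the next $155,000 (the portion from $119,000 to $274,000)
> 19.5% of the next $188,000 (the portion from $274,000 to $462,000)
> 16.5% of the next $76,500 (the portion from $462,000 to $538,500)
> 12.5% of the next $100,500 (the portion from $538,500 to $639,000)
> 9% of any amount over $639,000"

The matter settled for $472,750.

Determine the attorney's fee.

First $119,000 at 34.5% = $41,055.00
Next $155,000 at 25% = $38,750.00
Next $188,000 at 19.5% = $36,660.00
Remaining $10,750 at 16.5% = $1,773.75
Fee: $41,055.00 + $38,750.00 + $36,660.00 + $1,773.75 = $118,238.75

$118,238.75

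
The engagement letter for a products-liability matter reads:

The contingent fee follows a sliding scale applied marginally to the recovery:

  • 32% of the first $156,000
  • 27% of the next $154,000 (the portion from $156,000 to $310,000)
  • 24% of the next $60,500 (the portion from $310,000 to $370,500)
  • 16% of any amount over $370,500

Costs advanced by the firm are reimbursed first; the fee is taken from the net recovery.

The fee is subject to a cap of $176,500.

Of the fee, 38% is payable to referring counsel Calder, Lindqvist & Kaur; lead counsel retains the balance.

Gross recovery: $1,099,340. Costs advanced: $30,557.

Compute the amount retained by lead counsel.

Fee base (net of costs): $1,099,340 − $30,557 = $1,068,783
First $156,000 at 32% = $49,920.00
Next $154,000 at 27% = $41,580.00
Next $60,500 at 24% = $14,520.00
Remaining $698,283 at 16% = $111,725.28
Fee: $49,920.00 + $41,580.00 + $14,520.00 + $111,725.28 = $217,745.28
$217,745.28 exceeds the $176,500 cap, so the fee is capped at $176,500.00.
Referral share: 38% of $176,500.00 = $67,070.00; lead counsel retains $176,500.00 − $67,070.00 = $109,430.00.

$109,430.00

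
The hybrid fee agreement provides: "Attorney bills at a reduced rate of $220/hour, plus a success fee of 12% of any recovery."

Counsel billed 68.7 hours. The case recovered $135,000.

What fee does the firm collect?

$31,314.00

Hourly: 68.7 × $220 = $15,114.00
Success fee: 12% of $135,000 = $16,200.00
Total: $15,114.00 + $16,200.00 = $31,314.00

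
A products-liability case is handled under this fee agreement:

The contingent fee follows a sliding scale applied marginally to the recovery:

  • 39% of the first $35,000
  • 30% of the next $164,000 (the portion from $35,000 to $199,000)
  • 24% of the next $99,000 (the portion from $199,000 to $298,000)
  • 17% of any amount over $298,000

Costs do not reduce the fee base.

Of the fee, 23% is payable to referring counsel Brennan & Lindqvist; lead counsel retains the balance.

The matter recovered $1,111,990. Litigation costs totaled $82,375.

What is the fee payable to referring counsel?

$51,747.31

Fee base is the gross recovery, $1,111,990; costs are reimbursed separately.
First $35,000 at 39% = $13,650.00
Next $164,000 at 30% = $49,200.00
Next $99,000 at 24% = $23,760.00
Remaining $813,990 at 17% = $138,378.30
Fee: $13,650.00 + $49,200.00 + $23,760.00 + $138,378.30 = $224,988.30
Referral share: 23% of $224,988.30 = $51,747.31; lead counsel retains $224,988.30 − $51,747.31 = $173,240.99.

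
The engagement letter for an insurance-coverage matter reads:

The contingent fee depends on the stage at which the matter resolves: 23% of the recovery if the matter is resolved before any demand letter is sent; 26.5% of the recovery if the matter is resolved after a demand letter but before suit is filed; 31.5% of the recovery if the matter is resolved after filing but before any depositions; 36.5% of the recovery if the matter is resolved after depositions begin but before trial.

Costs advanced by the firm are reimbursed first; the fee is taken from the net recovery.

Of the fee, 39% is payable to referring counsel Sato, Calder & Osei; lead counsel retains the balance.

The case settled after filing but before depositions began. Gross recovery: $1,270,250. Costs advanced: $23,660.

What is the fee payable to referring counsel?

Fee base (net of costs): $1,270,250 − $23,660 = $1,246,590
The matter settled after filing but before depositions began, so the 31.5% rate applies.
$1,246,590 × 31.5% = $392,675.85
Referral share: 39% of $392,675.85 = $153,143.58; lead counsel retains $392,675.85 − $153,143.58 = $239,532.27.

$153,143.58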